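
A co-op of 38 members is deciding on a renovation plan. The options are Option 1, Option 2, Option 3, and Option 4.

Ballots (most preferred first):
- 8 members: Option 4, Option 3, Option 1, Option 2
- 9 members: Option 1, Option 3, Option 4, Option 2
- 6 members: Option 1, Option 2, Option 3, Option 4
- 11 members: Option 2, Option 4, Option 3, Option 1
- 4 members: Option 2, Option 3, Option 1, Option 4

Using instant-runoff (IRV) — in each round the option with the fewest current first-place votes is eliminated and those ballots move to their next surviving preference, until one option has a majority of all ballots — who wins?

Option 1

Round 1: Option 1 15, Option 2 15, Option 3 0, Option 4 8. Option 3 eliminated.
Round 2: Option 1 15, Option 2 15, Option 4 8. Option 4 eliminated.
Round 3: Option 1 23, Option 2 15. Option 1 has a majority (≥20).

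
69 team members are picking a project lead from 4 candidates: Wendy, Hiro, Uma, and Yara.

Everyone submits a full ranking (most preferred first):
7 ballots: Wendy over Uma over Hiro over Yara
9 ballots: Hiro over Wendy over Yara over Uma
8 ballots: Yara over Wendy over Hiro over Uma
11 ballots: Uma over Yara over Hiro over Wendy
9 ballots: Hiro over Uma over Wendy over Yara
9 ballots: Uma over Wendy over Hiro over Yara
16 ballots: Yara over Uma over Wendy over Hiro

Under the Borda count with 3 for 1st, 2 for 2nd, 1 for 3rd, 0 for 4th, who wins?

Wendy: 7×3 + 9×2 + 8×2 + 11×0 + 9×1 + 9×2 + 16×1 = 98
Hiro: 7×1 + 9×3 + 8×1 + 11×1 + 9×3 + 9×1 + 16×0 = 89
Uma: 7×2 + 9×0 + 8×0 + 11×3 + 9×2 + 9×3 + 16×2 = 124
Yara: 7×0 + 9×1 + 8×3 + 11×2 + 9×0 + 9×0 + 16×3 = 103

Uma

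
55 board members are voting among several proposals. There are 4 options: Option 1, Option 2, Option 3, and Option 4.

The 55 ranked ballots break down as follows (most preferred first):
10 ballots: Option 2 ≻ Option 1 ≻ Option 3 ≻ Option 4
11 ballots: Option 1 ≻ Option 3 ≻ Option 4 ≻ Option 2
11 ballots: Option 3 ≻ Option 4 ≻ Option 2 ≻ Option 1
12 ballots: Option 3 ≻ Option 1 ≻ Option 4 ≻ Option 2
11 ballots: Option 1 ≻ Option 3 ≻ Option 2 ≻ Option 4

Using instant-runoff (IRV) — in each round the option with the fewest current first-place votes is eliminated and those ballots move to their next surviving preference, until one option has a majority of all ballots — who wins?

Round 1: Option 1 22, Option 2 10, Option 3 23, Option 4 0. Option 4 eliminated.
Round 2: Option 1 22, Option 2 10, Option 3 23. Option 2 eliminated.
Round 3: Option 1 32, Option 3 23. Option 1 has a majority (≥28).

Option 1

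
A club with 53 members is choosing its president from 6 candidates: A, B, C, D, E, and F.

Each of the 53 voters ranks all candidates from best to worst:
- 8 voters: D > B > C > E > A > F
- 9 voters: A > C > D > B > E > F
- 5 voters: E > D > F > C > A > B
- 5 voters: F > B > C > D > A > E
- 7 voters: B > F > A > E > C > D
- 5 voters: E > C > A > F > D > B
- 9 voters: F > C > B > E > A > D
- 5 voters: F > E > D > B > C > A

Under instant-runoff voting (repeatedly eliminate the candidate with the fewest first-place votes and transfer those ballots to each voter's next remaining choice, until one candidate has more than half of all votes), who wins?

E

Round 1: A 9, B 7, C 0, D 8, E 10, F 19. C eliminated.
Round 2: A 9, B 7, D 8, E 10, F 19. B eliminated.
Round 3: A 9, D 8, E 10, F 26. D eliminated.
Round 4: A 9, E 18, F 26. A eliminated.
Round 5: E 27, F 26. E has a majority (≥27).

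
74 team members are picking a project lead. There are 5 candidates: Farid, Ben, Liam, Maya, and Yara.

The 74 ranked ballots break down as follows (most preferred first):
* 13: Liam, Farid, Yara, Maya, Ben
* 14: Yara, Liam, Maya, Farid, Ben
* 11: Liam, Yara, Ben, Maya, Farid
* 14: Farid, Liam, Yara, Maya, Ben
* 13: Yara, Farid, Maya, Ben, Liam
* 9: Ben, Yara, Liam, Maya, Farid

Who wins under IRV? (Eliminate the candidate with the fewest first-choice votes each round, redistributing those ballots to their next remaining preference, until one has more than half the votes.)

Liam

Round 1: Farid 14, Ben 9, Liam 24, Maya 0, Yara 27. Maya eliminated.
Round 2: Farid 14, Ben 9, Liam 24, Yara 27. Ben eliminated.
Round 3: Farid 14, Liam 24, Yara 36. Farid eliminated.
Round 4: Liam 38, Yara 36. Liam has a majority (≥38).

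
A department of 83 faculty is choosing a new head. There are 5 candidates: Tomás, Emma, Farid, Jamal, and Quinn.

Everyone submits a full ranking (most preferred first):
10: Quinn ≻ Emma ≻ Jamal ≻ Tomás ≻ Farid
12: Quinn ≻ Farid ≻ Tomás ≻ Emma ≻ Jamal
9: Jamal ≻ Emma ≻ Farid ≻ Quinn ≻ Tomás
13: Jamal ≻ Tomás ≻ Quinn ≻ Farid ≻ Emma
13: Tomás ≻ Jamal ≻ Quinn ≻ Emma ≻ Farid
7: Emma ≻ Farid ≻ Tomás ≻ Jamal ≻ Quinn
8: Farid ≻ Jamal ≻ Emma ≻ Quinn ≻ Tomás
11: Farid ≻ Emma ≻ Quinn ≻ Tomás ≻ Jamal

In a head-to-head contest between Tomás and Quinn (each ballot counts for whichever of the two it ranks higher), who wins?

Tomás is ranked above Quinn on 33 ballots; Quinn above Tomás on 50.

Quinn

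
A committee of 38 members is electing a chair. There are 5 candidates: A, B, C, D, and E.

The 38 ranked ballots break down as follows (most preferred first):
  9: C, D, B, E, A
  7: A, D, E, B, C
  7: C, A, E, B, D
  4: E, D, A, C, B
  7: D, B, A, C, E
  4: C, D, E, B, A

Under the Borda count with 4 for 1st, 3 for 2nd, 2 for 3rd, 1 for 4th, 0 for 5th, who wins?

D

A: 9×0 + 7×4 + 7×3 + 4×2 + 7×2 + 4×0 = 71
B: 9×2 + 7×1 + 7×1 + 4×0 + 7×3 + 4×1 = 57
C: 9×4 + 7×0 + 7×4 + 4×1 + 7×1 + 4×4 = 91
D: 9×3 + 7×3 + 7×0 + 4×3 + 7×4 + 4×3 = 100
E: 9×1 + 7×2 + 7×2 + 4×4 + 7×0 + 4×2 = 61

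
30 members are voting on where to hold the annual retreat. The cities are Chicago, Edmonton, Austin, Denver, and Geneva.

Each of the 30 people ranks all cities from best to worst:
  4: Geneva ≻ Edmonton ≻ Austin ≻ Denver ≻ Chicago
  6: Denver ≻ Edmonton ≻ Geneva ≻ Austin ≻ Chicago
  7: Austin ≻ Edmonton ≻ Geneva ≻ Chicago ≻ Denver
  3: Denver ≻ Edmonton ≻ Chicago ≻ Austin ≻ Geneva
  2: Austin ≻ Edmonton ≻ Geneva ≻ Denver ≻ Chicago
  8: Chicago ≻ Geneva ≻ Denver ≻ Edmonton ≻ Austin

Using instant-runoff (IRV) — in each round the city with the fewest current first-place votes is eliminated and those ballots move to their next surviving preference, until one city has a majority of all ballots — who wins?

Round 1: Chicago 8, Edmonton 0, Austin 9, Denver 9, Geneva 4. Edmonton eliminated.
Round 2: Chicago 8, Austin 9, Denver 9, Geneva 4. Geneva eliminated.
Round 3: Chicago 8, Austin 13, Denver 9. Chicago eliminated.
Round 4: Austin 13, Denver 17. Denver has a majority (≥16).

Denver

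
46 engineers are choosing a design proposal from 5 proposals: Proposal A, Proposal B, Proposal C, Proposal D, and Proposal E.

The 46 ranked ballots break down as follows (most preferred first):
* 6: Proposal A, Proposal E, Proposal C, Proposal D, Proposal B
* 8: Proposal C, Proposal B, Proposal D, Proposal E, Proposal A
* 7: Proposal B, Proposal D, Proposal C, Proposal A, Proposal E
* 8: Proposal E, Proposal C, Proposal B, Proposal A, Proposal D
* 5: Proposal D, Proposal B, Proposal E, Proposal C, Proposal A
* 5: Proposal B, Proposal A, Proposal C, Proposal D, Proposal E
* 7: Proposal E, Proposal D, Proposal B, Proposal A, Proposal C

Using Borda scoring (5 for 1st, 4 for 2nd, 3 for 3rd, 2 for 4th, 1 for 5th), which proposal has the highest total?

Proposal B

Proposal A: 6×5 + 8×1 + 7×2 + 8×2 + 5×1 + 5×4 + 7×2 = 107
Proposal B: 6×1 + 8×4 + 7×5 + 8×3 + 5×4 + 5×5 + 7×3 = 163
Proposal C: 6×3 + 8×5 + 7×3 + 8×4 + 5×2 + 5×3 + 7×1 = 143
Proposal D: 6×2 + 8×3 + 7×4 + 8×1 + 5×5 + 5×2 + 7×4 = 135
Proposal E: 6×4 + 8×2 + 7×1 + 8×5 + 5×3 + 5×1 + 7×5 = 142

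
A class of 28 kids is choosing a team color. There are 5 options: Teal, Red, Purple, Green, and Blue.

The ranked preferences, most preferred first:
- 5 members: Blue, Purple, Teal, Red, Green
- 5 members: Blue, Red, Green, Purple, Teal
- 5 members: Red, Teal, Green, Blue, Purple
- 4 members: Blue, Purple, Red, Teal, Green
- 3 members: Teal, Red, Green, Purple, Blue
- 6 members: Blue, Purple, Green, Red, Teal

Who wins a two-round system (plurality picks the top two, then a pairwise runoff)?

Round 1 first-place votes: Teal 3, Red 5, Purple 0, Green 0, Blue 20. Blue and Red advance.
Runoff: Blue is ranked above Red on 20 ballots, Red above Blue on 8.

Blue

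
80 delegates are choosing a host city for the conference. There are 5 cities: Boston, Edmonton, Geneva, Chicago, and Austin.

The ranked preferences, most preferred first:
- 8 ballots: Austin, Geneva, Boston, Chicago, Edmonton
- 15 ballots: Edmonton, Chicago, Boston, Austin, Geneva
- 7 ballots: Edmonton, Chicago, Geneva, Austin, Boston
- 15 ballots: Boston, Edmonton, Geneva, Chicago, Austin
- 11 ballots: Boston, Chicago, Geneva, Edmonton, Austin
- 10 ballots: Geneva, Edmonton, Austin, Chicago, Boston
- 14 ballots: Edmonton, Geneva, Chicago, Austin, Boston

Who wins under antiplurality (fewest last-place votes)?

Last-place votes: Boston 31, Edmonton 8, Geneva 15, Chicago 0, Austin 26.

Chicago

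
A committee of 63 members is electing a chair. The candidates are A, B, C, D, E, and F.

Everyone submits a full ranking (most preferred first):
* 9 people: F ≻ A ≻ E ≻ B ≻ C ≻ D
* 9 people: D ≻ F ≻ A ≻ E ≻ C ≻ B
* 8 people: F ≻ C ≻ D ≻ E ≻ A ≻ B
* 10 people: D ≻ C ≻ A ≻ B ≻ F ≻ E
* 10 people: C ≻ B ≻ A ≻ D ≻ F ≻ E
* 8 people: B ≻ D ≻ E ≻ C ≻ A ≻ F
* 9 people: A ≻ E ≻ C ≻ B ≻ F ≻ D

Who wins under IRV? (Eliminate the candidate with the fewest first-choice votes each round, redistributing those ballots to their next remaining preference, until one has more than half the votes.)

Round 1: A 9, B 8, C 10, D 19, E 0, F 17. E eliminated.
Round 2: A 9, B 8, C 10, D 19, F 17. B eliminated.
Round 3: A 9, C 10, D 27, F 17. A eliminated.
Round 4: C 19, D 27, F 17. F eliminated.
Round 5: C 36, D 27. C has a majority (≥32).

C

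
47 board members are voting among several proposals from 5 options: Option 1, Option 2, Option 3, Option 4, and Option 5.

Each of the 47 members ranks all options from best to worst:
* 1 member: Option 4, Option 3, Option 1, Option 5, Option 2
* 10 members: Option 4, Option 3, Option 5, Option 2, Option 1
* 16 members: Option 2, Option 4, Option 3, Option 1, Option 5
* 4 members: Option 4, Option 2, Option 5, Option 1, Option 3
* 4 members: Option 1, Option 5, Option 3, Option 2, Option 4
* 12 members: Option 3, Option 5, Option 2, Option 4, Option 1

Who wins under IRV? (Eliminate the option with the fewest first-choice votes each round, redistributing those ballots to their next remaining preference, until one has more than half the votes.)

Option 3

Round 1: Option 1 4, Option 2 16, Option 3 12, Option 4 15, Option 5 0. Option 5 eliminated.
Round 2: Option 1 4, Option 2 16, Option 3 12, Option 4 15. Option 1 eliminated.
Round 3: Option 2 16, Option 3 16, Option 4 15. Option 4 eliminated.
Round 4: Option 2 20, Option 3 27. Option 3 has a majority (≥24).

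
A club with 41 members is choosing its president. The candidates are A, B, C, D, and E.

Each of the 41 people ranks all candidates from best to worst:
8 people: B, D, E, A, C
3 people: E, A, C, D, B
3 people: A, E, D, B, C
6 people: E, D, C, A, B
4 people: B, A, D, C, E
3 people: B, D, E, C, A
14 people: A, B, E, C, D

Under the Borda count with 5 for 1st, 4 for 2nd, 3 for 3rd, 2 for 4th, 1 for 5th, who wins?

A: 8×2 + 3×4 + 3×5 + 6×2 + 4×4 + 3×1 + 14×5 = 144
B: 8×5 + 3×1 + 3×2 + 6×1 + 4×5 + 3×5 + 14×4 = 146
C: 8×1 + 3×3 + 3×1 + 6×3 + 4×2 + 3×2 + 14×2 = 80
D: 8×4 + 3×2 + 3×3 + 6×4 + 4×3 + 3×4 + 14×1 = 109
E: 8×3 + 3×5 + 3×4 + 6×5 + 4×1 + 3×3 + 14×3 = 136

B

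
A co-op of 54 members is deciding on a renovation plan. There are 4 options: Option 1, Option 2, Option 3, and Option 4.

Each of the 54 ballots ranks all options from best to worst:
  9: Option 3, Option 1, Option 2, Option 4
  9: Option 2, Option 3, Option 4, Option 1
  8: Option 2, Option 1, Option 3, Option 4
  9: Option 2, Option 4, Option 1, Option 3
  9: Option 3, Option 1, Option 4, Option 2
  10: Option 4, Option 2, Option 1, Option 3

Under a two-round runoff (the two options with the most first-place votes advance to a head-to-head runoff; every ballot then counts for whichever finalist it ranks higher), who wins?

Option 2

Round 1 first-place votes: Option 1 0, Option 2 26, Option 3 18, Option 4 10. Option 2 and Option 3 advance.
Runoff: Option 2 is ranked above Option 3 on 36 ballots, Option 3 above Option 2 on 18.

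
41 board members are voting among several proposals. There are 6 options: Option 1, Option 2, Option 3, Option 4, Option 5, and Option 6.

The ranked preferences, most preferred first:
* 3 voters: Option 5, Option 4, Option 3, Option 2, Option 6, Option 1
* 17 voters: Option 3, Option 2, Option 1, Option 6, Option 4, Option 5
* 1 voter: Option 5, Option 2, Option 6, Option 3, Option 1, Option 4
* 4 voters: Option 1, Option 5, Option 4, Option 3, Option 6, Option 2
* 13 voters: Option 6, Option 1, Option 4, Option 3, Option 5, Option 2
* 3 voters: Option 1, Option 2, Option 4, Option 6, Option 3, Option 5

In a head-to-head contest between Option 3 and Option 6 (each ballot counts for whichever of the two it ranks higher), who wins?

Option 3 is ranked above Option 6 on 24 ballots; Option 6 above Option 3 on 17.

Option 3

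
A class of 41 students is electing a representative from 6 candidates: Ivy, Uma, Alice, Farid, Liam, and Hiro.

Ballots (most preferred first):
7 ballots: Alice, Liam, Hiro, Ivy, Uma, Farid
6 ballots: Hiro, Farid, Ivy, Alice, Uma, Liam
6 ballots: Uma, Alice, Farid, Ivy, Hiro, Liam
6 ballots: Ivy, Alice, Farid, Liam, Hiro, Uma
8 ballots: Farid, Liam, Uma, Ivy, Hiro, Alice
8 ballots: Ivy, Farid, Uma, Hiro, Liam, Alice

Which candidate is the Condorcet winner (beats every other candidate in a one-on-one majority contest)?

Ivy

Ivy vs Uma: 27–14
Ivy vs Alice: 28–13
Ivy vs Farid: 21–20
Ivy vs Liam: 26–15
Ivy vs Hiro: 28–13
Ivy beats every other candidate.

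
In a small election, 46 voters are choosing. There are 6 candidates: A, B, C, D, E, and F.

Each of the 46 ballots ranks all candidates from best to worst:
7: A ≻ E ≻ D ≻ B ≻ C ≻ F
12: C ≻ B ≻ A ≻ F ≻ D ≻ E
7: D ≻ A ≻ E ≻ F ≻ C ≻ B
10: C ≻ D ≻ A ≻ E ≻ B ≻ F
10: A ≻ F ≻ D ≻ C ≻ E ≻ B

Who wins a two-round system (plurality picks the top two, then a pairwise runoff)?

A

Round 1 first-place votes: A 17, B 0, C 22, D 7, E 0, F 0. C and A advance.
Runoff: C is ranked above A on 22 ballots, A above C on 24.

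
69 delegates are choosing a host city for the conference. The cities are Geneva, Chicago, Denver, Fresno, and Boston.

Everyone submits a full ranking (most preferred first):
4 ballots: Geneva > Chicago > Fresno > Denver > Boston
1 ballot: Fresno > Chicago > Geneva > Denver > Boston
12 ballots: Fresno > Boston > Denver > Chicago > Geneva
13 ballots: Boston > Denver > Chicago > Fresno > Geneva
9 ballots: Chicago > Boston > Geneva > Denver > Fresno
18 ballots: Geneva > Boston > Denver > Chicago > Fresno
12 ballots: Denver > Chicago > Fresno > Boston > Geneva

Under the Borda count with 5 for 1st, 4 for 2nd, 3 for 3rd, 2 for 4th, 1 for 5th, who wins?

Boston

Geneva: 4×5 + 1×3 + 12×1 + 13×1 + 9×3 + 18×5 + 12×1 = 177
Chicago: 4×4 + 1×4 + 12×2 + 13×3 + 9×5 + 18×2 + 12×4 = 212
Denver: 4×2 + 1×2 + 12×3 + 13×4 + 9×2 + 18×3 + 12×5 = 230
Fresno: 4×3 + 1×5 + 12×5 + 13×2 + 9×1 + 18×1 + 12×3 = 166
Boston: 4×1 + 1×1 + 12×4 + 13×5 + 9×4 + 18×4 + 12×2 = 250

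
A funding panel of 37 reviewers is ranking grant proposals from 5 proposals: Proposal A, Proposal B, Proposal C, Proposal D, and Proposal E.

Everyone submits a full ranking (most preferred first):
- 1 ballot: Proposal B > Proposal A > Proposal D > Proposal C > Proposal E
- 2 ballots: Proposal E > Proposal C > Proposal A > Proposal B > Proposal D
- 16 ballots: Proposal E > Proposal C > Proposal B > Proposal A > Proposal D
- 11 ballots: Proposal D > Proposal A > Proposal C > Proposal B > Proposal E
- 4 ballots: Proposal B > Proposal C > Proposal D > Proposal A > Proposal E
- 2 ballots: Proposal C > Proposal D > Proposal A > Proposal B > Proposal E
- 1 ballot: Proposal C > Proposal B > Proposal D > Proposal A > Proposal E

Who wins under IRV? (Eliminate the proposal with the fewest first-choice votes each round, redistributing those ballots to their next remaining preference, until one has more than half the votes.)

Round 1: Proposal A 0, Proposal B 5, Proposal C 3, Proposal D 11, Proposal E 18. Proposal A eliminated.
Round 2: Proposal B 5, Proposal C 3, Proposal D 11, Proposal E 18. Proposal C eliminated.
Round 3: Proposal B 6, Proposal D 13, Proposal E 18. Proposal B eliminated.
Round 4: Proposal D 19, Proposal E 18. Proposal D has a majority (≥19).

Proposal D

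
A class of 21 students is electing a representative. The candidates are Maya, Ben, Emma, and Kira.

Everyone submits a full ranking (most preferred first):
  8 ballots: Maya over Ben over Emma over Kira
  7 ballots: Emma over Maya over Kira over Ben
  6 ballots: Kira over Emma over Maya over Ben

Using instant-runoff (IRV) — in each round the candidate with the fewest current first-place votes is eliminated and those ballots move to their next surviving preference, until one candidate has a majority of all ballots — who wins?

Emma

Round 1: Maya 8, Ben 0, Emma 7, Kira 6. Ben eliminated.
Round 2: Maya 8, Emma 7, Kira 6. Kira eliminated.
Round 3: Maya 8, Emma 13. Emma has a majority (≥11).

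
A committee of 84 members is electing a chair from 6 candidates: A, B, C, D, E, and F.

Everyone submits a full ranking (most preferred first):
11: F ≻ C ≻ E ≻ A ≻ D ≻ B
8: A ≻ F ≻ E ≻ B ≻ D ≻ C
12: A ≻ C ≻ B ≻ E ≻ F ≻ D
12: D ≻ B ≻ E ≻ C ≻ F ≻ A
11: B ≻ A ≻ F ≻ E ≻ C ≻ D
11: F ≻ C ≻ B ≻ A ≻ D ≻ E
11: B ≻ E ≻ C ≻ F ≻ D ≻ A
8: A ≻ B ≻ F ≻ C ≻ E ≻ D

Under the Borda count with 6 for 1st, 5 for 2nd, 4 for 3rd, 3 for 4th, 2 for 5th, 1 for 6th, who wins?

A: 11×3 + 8×6 + 12×6 + 12×1 + 11×5 + 11×3 + 11×1 + 8×6 = 312
B: 11×1 + 8×3 + 12×4 + 12×5 + 11×6 + 11×4 + 11×6 + 8×5 = 359
C: 11×5 + 8×1 + 12×5 + 12×3 + 11×2 + 11×5 + 11×4 + 8×3 = 304
D: 11×2 + 8×2 + 12×1 + 12×6 + 11×1 + 11×2 + 11×2 + 8×1 = 185
E: 11×4 + 8×4 + 12×3 + 12×4 + 11×3 + 11×1 + 11×5 + 8×2 = 275
F: 11×6 + 8×5 + 12×2 + 12×2 + 11×4 + 11×6 + 11×3 + 8×4 = 329

B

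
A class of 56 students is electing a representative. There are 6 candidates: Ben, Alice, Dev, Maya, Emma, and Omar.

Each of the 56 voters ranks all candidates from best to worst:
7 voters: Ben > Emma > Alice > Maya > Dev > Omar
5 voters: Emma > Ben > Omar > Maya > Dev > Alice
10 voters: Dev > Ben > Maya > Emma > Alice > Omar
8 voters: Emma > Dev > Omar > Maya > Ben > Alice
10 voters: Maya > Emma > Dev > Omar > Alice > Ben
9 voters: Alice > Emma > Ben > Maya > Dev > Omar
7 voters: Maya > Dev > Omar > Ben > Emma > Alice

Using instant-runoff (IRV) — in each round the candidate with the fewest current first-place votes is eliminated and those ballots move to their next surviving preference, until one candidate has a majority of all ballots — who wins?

Round 1: Ben 7, Alice 9, Dev 10, Maya 17, Emma 13, Omar 0. Omar eliminated.
Round 2: Ben 7, Alice 9, Dev 10, Maya 17, Emma 13. Ben eliminated.
Round 3: Alice 9, Dev 10, Maya 17, Emma 20. Alice eliminated.
Round 4: Dev 10, Maya 17, Emma 29. Emma has a majority (≥29).

Emma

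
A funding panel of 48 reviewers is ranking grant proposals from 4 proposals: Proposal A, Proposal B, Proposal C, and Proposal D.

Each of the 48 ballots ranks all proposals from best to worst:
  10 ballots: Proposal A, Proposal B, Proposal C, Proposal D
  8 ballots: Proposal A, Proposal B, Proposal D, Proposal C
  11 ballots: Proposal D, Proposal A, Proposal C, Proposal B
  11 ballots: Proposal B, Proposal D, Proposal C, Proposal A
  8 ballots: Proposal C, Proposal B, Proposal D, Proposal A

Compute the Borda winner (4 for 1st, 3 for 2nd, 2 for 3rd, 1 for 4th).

Proposal B

Proposal A: 10×4 + 8×4 + 11×3 + 11×1 + 8×1 = 124
Proposal B: 10×3 + 8×3 + 11×1 + 11×4 + 8×3 = 133
Proposal C: 10×2 + 8×1 + 11×2 + 11×2 + 8×4 = 104
Proposal D: 10×1 + 8×2 + 11×4 + 11×3 + 8×2 = 119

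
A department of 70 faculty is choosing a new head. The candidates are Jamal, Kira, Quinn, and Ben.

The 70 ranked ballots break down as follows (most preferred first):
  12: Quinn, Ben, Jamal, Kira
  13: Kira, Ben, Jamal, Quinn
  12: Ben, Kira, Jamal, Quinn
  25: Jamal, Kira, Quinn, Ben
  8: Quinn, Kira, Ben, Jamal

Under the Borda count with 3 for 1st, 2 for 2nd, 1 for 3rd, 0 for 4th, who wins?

Kira

Jamal: 12×1 + 13×1 + 12×1 + 25×3 + 8×0 = 112
Kira: 12×0 + 13×3 + 12×2 + 25×2 + 8×2 = 129
Quinn: 12×3 + 13×0 + 12×0 + 25×1 + 8×3 = 85
Ben: 12×2 + 13×2 + 12×3 + 25×0 + 8×1 = 94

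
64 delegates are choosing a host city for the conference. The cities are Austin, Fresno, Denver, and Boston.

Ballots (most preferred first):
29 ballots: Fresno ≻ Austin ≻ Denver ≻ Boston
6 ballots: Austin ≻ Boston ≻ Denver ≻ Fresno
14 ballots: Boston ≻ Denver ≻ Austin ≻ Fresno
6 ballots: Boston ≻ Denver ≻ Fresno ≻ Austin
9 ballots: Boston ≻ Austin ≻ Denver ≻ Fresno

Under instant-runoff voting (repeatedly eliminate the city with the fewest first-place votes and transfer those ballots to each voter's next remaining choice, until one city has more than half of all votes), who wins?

Round 1: Austin 6, Fresno 29, Denver 0, Boston 29. Denver eliminated.
Round 2: Austin 6, Fresno 29, Boston 29. Austin eliminated.
Round 3: Fresno 29, Boston 35. Boston has a majority (≥33).

Boston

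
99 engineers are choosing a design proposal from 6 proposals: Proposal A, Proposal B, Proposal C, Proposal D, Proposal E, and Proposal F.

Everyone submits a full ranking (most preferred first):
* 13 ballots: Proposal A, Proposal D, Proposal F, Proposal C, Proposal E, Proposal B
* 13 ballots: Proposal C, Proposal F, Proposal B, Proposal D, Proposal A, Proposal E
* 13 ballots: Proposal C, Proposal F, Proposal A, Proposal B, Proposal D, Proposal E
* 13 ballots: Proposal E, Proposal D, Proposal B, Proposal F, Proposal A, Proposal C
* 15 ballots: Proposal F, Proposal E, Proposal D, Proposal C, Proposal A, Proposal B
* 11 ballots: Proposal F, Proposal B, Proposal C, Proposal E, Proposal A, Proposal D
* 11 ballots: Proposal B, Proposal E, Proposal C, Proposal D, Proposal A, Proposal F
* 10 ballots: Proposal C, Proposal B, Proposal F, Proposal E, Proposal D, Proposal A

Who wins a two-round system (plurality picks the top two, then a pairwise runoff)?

Proposal F

Round 1 first-place votes: Proposal A 13, Proposal B 11, Proposal C 36, Proposal D 0, Proposal E 13, Proposal F 26. Proposal C and Proposal F advance.
Runoff: Proposal C is ranked above Proposal F on 47 ballots, Proposal F above Proposal C on 52.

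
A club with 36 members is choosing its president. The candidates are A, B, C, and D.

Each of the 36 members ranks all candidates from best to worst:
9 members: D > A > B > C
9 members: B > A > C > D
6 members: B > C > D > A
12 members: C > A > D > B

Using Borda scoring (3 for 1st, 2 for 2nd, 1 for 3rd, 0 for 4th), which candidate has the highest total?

A

A: 9×2 + 9×2 + 6×0 + 12×2 = 60
B: 9×1 + 9×3 + 6×3 + 12×0 = 54
C: 9×0 + 9×1 + 6×2 + 12×3 = 57
D: 9×3 + 9×0 + 6×1 + 12×1 = 45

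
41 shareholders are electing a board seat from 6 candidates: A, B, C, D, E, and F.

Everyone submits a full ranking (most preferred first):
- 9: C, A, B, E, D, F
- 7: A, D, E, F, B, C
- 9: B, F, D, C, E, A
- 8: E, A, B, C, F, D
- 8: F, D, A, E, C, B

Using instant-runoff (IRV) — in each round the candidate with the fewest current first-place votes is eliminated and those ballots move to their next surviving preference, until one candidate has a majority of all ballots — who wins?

E

Round 1: A 7, B 9, C 9, D 0, E 8, F 8. D eliminated.
Round 2: A 7, B 9, C 9, E 8, F 8. A eliminated.
Round 3: B 9, C 9, E 15, F 8. F eliminated.
Round 4: B 9, C 9, E 23. E has a majority (≥21).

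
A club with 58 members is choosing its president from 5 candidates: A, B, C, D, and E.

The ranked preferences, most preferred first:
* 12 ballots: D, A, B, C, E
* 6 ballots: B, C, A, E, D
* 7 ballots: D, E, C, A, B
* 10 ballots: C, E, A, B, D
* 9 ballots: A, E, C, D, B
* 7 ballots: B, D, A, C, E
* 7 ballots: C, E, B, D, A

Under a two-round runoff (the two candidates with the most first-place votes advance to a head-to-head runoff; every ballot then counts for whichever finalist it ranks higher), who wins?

Round 1 first-place votes: A 9, B 13, C 17, D 19, E 0. D and C advance.
Runoff: D is ranked above C on 26 ballots, C above D on 32.

C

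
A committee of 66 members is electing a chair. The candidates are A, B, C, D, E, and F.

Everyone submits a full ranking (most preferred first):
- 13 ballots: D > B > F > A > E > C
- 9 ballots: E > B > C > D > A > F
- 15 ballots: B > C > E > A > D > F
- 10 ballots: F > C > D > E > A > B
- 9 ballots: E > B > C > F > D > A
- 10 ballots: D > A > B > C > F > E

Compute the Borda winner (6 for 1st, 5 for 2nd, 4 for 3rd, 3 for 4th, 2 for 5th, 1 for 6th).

A: 13×3 + 9×2 + 15×3 + 10×2 + 9×1 + 10×5 = 181
B: 13×5 + 9×5 + 15×6 + 10×1 + 9×5 + 10×4 = 295
C: 13×1 + 9×4 + 15×5 + 10×5 + 9×4 + 10×3 = 240
D: 13×6 + 9×3 + 15×2 + 10×4 + 9×2 + 10×6 = 253
E: 13×2 + 9×6 + 15×4 + 10×3 + 9×6 + 10×1 = 234
F: 13×4 + 9×1 + 15×1 + 10×6 + 9×3 + 10×2 = 183

B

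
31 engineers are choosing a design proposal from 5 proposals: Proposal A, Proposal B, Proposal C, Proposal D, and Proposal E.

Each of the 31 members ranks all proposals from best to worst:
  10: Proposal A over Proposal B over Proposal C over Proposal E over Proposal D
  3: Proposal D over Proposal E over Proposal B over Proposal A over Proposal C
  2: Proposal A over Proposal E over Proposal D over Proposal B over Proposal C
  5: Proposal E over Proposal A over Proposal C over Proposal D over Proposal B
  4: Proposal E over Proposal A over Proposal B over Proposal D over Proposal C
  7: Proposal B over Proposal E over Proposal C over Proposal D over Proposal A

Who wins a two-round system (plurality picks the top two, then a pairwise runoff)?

Round 1 first-place votes: Proposal A 12, Proposal B 7, Proposal C 0, Proposal D 3, Proposal E 9. Proposal A and Proposal E advance.
Runoff: Proposal A is ranked above Proposal E on 12 ballots, Proposal E above Proposal A on 19.

Proposal E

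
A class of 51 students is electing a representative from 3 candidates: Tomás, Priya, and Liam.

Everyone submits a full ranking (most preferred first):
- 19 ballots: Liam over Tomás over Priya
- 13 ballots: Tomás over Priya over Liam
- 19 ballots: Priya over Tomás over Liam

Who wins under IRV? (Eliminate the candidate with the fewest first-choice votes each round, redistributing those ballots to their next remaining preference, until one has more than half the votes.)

Priya

Round 1: Tomás 13, Priya 19, Liam 19. Tomás eliminated.
Round 2: Priya 32, Liam 19. Priya has a majority (≥26).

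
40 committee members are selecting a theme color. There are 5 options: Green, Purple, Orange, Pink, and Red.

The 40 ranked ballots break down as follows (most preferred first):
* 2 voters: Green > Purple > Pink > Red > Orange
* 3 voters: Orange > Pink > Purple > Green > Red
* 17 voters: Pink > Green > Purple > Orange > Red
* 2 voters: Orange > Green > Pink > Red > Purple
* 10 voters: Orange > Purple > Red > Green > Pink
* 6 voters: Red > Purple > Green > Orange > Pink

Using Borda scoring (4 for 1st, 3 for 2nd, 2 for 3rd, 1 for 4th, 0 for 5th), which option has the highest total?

Purple

Green: 2×4 + 3×1 + 17×3 + 2×3 + 10×1 + 6×2 = 90
Purple: 2×3 + 3×2 + 17×2 + 2×0 + 10×3 + 6×3 = 94
Orange: 2×0 + 3×4 + 17×1 + 2×4 + 10×4 + 6×1 = 83
Pink: 2×2 + 3×3 + 17×4 + 2×2 + 10×0 + 6×0 = 85
Red: 2×1 + 3×0 + 17×0 + 2×1 + 10×2 + 6×4 = 48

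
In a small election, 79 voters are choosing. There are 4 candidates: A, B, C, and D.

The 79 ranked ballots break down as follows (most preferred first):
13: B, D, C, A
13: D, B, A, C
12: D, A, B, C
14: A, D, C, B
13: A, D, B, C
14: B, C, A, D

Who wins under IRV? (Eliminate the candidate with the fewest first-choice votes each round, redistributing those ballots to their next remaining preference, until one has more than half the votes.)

Round 1: A 27, B 27, C 0, D 25. C eliminated.
Round 2: A 27, B 27, D 25. D eliminated.
Round 3: A 39, B 40. B has a majority (≥40).

B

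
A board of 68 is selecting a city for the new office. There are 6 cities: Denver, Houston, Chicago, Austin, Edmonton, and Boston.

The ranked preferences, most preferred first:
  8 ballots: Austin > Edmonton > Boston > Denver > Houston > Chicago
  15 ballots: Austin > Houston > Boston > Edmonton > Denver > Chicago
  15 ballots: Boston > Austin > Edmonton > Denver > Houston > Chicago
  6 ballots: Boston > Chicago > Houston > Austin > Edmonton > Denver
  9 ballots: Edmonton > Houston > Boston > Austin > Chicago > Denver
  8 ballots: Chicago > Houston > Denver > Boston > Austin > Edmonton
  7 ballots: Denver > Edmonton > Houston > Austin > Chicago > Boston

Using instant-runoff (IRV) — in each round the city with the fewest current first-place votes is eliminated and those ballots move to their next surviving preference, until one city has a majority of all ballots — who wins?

Round 1: Denver 7, Houston 0, Chicago 8, Austin 23, Edmonton 9, Boston 21. Houston eliminated.
Round 2: Denver 7, Chicago 8, Austin 23, Edmonton 9, Boston 21. Denver eliminated.
Round 3: Chicago 8, Austin 23, Edmonton 16, Boston 21. Chicago eliminated.
Round 4: Austin 23, Edmonton 16, Boston 29. Edmonton eliminated.
Round 5: Austin 30, Boston 38. Boston has a majority (≥35).

Boston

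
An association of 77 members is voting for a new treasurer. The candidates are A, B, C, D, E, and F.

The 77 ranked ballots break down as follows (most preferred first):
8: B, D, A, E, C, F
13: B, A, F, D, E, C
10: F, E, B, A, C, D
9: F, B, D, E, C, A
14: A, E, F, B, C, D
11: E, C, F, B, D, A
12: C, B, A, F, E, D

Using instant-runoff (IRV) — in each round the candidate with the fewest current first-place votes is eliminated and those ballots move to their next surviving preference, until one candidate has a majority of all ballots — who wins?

F

Round 1: A 14, B 21, C 12, D 0, E 11, F 19. D eliminated.
Round 2: A 14, B 21, C 12, E 11, F 19. E eliminated.
Round 3: A 14, B 21, C 23, F 19. A eliminated.
Round 4: B 21, C 23, F 33. B eliminated.
Round 5: C 31, F 46. F has a majority (≥39).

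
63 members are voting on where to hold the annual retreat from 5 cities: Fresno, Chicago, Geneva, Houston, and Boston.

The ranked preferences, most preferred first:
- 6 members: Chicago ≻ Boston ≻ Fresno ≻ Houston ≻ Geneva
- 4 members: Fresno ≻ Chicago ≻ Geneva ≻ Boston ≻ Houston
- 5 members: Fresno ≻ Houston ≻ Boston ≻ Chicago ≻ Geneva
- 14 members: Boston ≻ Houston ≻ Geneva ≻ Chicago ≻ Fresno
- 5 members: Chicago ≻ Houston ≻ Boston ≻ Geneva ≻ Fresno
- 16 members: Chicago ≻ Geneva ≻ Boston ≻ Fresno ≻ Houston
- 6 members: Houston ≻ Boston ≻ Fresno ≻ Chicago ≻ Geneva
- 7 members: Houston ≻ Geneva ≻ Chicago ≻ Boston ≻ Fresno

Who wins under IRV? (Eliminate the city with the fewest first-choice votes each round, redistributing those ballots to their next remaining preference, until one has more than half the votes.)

Houston

Round 1: Fresno 9, Chicago 27, Geneva 0, Houston 13, Boston 14. Geneva eliminated.
Round 2: Fresno 9, Chicago 27, Houston 13, Boston 14. Fresno eliminated.
Round 3: Chicago 31, Houston 18, Boston 14. Boston eliminated.
Round 4: Chicago 31, Houston 32. Houston has a majority (≥32).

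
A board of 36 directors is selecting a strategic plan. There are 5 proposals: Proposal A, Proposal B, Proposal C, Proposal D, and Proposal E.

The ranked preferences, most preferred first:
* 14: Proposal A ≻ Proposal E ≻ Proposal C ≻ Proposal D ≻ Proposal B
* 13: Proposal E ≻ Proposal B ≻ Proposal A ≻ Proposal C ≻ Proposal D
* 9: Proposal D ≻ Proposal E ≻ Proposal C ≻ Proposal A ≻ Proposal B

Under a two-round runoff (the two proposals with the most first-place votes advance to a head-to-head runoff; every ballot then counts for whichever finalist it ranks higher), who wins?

Proposal E

Round 1 first-place votes: Proposal A 14, Proposal B 0, Proposal C 0, Proposal D 9, Proposal E 13. Proposal A and Proposal E advance.
Runoff: Proposal A is ranked above Proposal E on 14 ballots, Proposal E above Proposal A on 22.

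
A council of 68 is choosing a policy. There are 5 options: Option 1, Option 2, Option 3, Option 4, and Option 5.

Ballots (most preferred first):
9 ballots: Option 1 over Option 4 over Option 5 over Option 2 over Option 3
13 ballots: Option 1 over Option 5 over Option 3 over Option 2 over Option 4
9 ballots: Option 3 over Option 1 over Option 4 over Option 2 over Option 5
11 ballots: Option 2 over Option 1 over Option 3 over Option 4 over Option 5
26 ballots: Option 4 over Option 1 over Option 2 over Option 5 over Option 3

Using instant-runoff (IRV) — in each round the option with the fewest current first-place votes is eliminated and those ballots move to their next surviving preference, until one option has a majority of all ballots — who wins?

Round 1: Option 1 22, Option 2 11, Option 3 9, Option 4 26, Option 5 0. Option 5 eliminated.
Round 2: Option 1 22, Option 2 11, Option 3 9, Option 4 26. Option 3 eliminated.
Round 3: Option 1 31, Option 2 11, Option 4 26. Option 2 eliminated.
Round 4: Option 1 42, Option 4 26. Option 1 has a majority (≥35).

Option 1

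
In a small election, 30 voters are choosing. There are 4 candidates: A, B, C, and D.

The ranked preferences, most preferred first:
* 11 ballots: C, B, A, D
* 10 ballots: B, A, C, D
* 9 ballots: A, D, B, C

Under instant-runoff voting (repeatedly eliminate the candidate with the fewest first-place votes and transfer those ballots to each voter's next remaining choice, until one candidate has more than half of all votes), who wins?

Round 1: A 9, B 10, C 11, D 0. D eliminated.
Round 2: A 9, B 10, C 11. A eliminated.
Round 3: B 19, C 11. B has a majority (≥16).

B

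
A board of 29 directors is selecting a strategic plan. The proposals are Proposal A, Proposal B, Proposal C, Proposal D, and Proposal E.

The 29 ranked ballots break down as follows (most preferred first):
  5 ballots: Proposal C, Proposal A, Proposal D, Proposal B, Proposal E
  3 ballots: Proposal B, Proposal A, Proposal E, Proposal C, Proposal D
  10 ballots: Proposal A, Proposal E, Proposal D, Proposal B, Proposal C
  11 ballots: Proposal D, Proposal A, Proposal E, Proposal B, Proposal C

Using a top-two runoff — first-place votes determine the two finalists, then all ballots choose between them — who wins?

Round 1 first-place votes: Proposal A 10, Proposal B 3, Proposal C 5, Proposal D 11, Proposal E 0. Proposal D and Proposal A advance.
Runoff: Proposal D is ranked above Proposal A on 11 ballots, Proposal A above Proposal D on 18.

Proposal A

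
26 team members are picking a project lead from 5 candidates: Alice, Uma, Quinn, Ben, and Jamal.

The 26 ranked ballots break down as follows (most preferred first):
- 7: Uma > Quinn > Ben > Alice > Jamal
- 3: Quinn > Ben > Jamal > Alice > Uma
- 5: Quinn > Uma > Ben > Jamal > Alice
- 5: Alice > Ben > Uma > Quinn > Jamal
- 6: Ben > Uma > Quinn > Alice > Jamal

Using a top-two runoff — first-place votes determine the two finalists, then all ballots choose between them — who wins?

Round 1 first-place votes: Alice 5, Uma 7, Quinn 8, Ben 6, Jamal 0. Quinn and Uma advance.
Runoff: Quinn is ranked above Uma on 8 ballots, Uma above Quinn on 18.

Uma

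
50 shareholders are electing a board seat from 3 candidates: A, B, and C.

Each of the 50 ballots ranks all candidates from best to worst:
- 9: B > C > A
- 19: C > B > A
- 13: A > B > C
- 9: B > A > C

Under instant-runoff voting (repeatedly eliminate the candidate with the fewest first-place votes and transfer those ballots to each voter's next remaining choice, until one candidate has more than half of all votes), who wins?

B

Round 1: A 13, B 18, C 19. A eliminated.
Round 2: B 31, C 19. B has a majority (≥26).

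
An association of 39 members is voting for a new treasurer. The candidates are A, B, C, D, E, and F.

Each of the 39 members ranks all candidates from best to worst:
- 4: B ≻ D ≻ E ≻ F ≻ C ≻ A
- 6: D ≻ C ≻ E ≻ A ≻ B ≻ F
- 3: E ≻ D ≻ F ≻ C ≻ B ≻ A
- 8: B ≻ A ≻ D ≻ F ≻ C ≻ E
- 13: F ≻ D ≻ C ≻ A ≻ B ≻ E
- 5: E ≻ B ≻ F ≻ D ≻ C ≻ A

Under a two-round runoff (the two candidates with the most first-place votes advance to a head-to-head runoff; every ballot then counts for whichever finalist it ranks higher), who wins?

Round 1 first-place votes: A 0, B 12, C 0, D 6, E 8, F 13. F and B advance.
Runoff: F is ranked above B on 16 ballots, B above F on 23.

B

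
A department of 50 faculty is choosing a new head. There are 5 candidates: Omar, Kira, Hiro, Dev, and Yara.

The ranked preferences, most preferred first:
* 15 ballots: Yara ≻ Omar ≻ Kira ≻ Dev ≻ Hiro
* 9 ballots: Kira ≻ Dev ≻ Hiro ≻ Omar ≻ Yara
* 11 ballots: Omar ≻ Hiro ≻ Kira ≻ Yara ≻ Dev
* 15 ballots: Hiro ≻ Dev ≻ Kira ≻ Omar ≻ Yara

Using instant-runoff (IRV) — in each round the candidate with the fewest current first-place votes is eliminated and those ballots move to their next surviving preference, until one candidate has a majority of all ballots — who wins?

Hiro

Round 1: Omar 11, Kira 9, Hiro 15, Dev 0, Yara 15. Dev eliminated.
Round 2: Omar 11, Kira 9, Hiro 15, Yara 15. Kira eliminated.
Round 3: Omar 11, Hiro 24, Yara 15. Omar eliminated.
Round 4: Hiro 35, Yara 15. Hiro has a majority (≥26).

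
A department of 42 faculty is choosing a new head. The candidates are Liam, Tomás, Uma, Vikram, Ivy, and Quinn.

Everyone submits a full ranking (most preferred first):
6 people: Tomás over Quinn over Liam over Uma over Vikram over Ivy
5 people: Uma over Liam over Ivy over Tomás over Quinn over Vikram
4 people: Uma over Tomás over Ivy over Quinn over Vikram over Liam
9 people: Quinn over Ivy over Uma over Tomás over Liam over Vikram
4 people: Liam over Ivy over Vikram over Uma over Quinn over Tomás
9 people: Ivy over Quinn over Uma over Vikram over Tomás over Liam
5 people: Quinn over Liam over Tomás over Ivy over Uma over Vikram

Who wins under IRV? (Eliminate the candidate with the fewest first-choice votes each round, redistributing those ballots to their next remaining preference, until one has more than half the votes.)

Ivy

Round 1: Liam 4, Tomás 6, Uma 9, Vikram 0, Ivy 9, Quinn 14. Vikram eliminated.
Round 2: Liam 4, Tomás 6, Uma 9, Ivy 9, Quinn 14. Liam eliminated.
Round 3: Tomás 6, Uma 9, Ivy 13, Quinn 14. Tomás eliminated.
Round 4: Uma 9, Ivy 13, Quinn 20. Uma eliminated.
Round 5: Ivy 22, Quinn 20. Ivy has a majority (≥22).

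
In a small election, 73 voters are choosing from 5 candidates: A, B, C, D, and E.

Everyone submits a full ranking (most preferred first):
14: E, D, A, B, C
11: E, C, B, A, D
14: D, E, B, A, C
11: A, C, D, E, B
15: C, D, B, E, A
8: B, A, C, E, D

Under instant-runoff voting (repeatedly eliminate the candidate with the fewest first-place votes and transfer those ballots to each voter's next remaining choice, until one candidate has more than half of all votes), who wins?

E

Round 1: A 11, B 8, C 15, D 14, E 25. B eliminated.
Round 2: A 19, C 15, D 14, E 25. D eliminated.
Round 3: A 19, C 15, E 39. E has a majority (≥37).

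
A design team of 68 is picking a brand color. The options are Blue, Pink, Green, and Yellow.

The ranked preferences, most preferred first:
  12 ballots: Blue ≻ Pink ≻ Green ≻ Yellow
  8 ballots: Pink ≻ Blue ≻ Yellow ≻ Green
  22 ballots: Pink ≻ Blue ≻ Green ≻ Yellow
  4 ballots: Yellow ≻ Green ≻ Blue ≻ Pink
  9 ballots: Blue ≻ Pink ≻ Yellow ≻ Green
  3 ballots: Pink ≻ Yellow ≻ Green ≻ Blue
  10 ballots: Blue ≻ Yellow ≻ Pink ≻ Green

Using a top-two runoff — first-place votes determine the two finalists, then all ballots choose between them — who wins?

Blue

Round 1 first-place votes: Blue 31, Pink 33, Green 0, Yellow 4. Pink and Blue advance.
Runoff: Pink is ranked above Blue on 33 ballots, Blue above Pink on 35.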